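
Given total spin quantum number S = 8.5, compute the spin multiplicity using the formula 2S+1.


Spin multiplicity = 2S + 1
= 2 * 8.5 + 1
= 17.0 + 1
= 18

18


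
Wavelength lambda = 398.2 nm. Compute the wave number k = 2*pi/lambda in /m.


k = 2 * pi / lambda
= 6.2832 / (398.2e-9)
= 6.2832 / 3.9820e-07
= 1.5779e+07 /m

1.5779e+07


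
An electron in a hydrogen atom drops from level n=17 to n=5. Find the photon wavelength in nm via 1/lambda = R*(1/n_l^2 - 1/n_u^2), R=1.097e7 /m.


1/lambda = R * (1/n_l^2 - 1/n_u^2)
= 1.097e7 * (1/5^2 - 1/17^2)
= 1.097e7 * (0.04 - 0.00346)
= 1.097e7 * 0.03654
= 4.0084e+05 /m
lambda = 1 / 4.0084e+05 = 2494.7515 nm

2494.7515


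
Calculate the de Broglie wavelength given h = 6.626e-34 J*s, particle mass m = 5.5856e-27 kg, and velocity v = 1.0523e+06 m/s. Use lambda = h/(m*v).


lambda = h / (m * v)
= 6.626e-34 / (5.5856e-27 * 1.0523e+06)
= 6.626e-34 / 5.8777e-21
= 1.1273e-13 m

1.1273e-13


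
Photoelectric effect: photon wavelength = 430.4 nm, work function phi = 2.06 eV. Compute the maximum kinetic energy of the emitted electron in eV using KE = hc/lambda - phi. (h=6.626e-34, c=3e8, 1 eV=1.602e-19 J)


E_photon = hc / lambda
= (6.626e-34)(3e8) / (430.4e-9)
= 4.6185e-19 J
= 2.883 eV
KE = E_photon - phi
= 2.883 - 2.06
= 0.823 eV

0.823


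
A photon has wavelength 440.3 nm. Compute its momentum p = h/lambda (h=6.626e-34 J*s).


p = h / lambda
= 6.626e-34 / (440.3e-9)
= 6.626e-34 / 4.4030e-07
= 1.5049e-27 kg*m/s

1.5049e-27


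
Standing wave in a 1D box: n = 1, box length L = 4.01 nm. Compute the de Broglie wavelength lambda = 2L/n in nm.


lambda = 2L / n
= 2 * 4.01 / 1
= 8.02 / 1
= 8.02 nm

8.02


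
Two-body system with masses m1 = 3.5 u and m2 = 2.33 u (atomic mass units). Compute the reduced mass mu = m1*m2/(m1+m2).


mu = m1 * m2 / (m1 + m2)
= 3.5 * 2.33 / (3.5 + 2.33)
= 8.155 / 5.83
= 1.3988 u

1.3988


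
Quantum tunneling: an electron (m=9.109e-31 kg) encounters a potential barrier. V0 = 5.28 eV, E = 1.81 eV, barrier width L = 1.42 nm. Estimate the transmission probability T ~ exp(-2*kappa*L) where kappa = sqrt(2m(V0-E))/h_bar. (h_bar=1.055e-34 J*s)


V0 - E = 3.47 eV = 5.5589e-19 J
kappa = sqrt(2 * m * (V0-E)) / h_bar
= sqrt(2 * 9.109e-31 * 5.5589e-19) / 1.055e-34
= 9.5388e+09 /m
2*kappa*L = 2 * 9.5388e+09 * 1.42e-9
= 27.0902
T = exp(-27.0902) = 1.717415e-12

1.717415e-12


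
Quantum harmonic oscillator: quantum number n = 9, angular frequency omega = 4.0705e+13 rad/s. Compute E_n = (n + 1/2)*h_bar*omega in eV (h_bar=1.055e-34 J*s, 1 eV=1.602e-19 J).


E = (n + 1/2) * h_bar * omega
= (9 + 0.5) * 1.055e-34 * 4.0705e+13
= 9.5 * 4.2944e-21
= 4.0797e-20 J
= 0.2547 eV

0.2547


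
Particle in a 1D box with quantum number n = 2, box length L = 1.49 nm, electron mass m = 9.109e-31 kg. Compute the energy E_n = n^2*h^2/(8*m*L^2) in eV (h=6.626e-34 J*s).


E = n^2 * h^2 / (8 * m * L^2)
= 2^2 * (6.626e-34)^2 / (8 * 9.109e-31 * (1.49e-9)^2)
= 4 * 4.3904e-67 / (8 * 9.109e-31 * 2.2201e-18)
= 1.0855e-19 J
= 0.6776 eV

0.6776


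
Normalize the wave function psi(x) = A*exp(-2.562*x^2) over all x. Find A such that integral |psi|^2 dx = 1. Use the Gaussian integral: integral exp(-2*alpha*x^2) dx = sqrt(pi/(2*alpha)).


integral |psi|^2 dx = A^2 * sqrt(pi/(2*alpha)) = 1
A^2 = sqrt(2*alpha/pi)
= sqrt(2 * 2.562 / pi)
= 1.277114
A = sqrt(1.277114)
= 1.1301

1.1301


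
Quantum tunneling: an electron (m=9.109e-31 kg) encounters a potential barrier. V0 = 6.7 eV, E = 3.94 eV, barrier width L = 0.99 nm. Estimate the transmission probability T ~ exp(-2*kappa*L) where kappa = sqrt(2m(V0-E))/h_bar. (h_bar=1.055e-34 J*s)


V0 - E = 2.76 eV = 4.4215e-19 J
kappa = sqrt(2 * m * (V0-E)) / h_bar
= sqrt(2 * 9.109e-31 * 4.4215e-19) / 1.055e-34
= 8.5071e+09 /m
2*kappa*L = 2 * 8.5071e+09 * 0.99e-9
= 16.8441
T = exp(-16.8441) = 4.838184e-08

4.838184e-08


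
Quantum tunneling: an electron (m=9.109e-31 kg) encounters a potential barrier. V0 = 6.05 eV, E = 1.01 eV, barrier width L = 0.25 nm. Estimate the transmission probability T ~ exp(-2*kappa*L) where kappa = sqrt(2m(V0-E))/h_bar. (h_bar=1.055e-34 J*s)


V0 - E = 5.04 eV = 8.0741e-19 J
kappa = sqrt(2 * m * (V0-E)) / h_bar
= sqrt(2 * 9.109e-31 * 8.0741e-19) / 1.055e-34
= 1.1496e+10 /m
2*kappa*L = 2 * 1.1496e+10 * 0.25e-9
= 5.748
T = exp(-5.748) = 3.189252e-03

3.189252e-03


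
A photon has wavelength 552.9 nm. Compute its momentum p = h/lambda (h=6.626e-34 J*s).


p = h / lambda
= 6.626e-34 / (552.9e-9)
= 6.626e-34 / 5.5290e-07
= 1.1984e-27 kg*m/s

1.1984e-27


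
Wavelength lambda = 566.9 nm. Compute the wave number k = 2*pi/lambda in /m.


k = 2 * pi / lambda
= 6.2832 / (566.9e-9)
= 6.2832 / 5.6690e-07
= 1.1083e+07 /m

1.1083e+07


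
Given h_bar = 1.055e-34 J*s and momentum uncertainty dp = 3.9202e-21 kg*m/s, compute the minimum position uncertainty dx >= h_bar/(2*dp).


dx = h_bar / (2 * dp)
= 1.055e-34 / (2 * 3.9202e-21)
= 1.055e-34 / 7.8404e-21
= 1.3456e-14 m

1.3456e-14


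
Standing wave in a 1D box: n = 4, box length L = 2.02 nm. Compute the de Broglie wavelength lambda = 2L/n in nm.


lambda = 2L / n
= 2 * 2.02 / 4
= 4.04 / 4
= 1.01 nm

1.01


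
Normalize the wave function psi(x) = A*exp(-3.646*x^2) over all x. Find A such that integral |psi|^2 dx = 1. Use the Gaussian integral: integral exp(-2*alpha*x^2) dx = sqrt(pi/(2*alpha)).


integral |psi|^2 dx = A^2 * sqrt(pi/(2*alpha)) = 1
A^2 = sqrt(2*alpha/pi)
= sqrt(2 * 3.646 / pi)
= 1.523521
A = sqrt(1.523521)
= 1.2343

1.2343


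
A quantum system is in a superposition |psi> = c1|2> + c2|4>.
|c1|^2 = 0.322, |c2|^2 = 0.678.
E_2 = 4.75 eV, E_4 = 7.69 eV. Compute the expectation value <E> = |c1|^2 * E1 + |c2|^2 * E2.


<E> = |c1|^2 * E1 + |c2|^2 * E2
= 0.322 * 4.75 + 0.678 * 7.69
= 1.5295 + 5.2138
= 6.7433 eV

6.7433


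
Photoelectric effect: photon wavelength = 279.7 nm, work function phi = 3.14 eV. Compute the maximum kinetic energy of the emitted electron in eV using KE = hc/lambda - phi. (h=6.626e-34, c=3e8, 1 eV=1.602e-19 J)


E_photon = hc / lambda
= (6.626e-34)(3e8) / (279.7e-9)
= 7.1069e-19 J
= 4.4363 eV
KE = E_photon - phi
= 4.4363 - 3.14
= 1.2963 eV

1.2963


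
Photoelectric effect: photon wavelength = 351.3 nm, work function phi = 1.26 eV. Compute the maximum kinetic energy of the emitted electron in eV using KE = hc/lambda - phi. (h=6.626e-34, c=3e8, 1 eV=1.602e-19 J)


E_photon = hc / lambda
= (6.626e-34)(3e8) / (351.3e-9)
= 5.6584e-19 J
= 3.5321 eV
KE = E_photon - phi
= 3.5321 - 1.26
= 2.2721 eV

2.2721


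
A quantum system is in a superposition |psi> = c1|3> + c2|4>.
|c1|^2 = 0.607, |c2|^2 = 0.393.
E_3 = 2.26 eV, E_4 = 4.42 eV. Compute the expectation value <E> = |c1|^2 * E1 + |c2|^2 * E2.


<E> = |c1|^2 * E1 + |c2|^2 * E2
= 0.607 * 2.26 + 0.393 * 4.42
= 1.3718 + 1.7371
= 3.1089 eV

3.1089


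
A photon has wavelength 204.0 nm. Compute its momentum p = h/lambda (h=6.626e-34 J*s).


p = h / lambda
= 6.626e-34 / (204.0e-9)
= 6.626e-34 / 2.0400e-07
= 3.2480e-27 kg*m/s

3.2480e-27


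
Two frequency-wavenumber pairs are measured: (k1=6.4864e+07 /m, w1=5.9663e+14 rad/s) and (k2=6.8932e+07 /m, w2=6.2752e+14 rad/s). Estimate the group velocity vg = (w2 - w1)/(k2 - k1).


vg = (w2 - w1) / (k2 - k1)
= (6.2752e+14 - 5.9663e+14) / (6.8932e+07 - 6.4864e+07)
= 3.0890e+13 / 4.0680e+06
= 7.5934e+06 m/s

7.5934e+06


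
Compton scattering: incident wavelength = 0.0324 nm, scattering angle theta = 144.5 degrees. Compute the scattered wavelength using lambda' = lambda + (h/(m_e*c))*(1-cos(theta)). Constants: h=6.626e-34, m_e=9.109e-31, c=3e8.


Compton wavelength: h/(m_e*c) = 2.4247e-12 m
d_lambda = 2.4247e-12 * (1 - cos(144.5 deg))
= 2.4247e-12 * 1.814116
= 4.3987e-12 m = 0.004399 nm
lambda' = 0.0324 + 0.004399
= 0.036799 nm

0.036799


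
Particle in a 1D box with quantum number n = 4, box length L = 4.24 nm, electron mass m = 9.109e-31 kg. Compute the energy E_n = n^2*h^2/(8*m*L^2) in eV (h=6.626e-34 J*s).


E = n^2 * h^2 / (8 * m * L^2)
= 4^2 * (6.626e-34)^2 / (8 * 9.109e-31 * (4.24e-9)^2)
= 16 * 4.3904e-67 / (8 * 9.109e-31 * 1.7978e-17)
= 5.3620e-20 J
= 0.3347 eV

0.3347


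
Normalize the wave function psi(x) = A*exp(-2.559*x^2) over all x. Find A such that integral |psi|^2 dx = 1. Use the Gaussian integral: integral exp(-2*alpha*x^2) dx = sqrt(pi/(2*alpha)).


integral |psi|^2 dx = A^2 * sqrt(pi/(2*alpha)) = 1
A^2 = sqrt(2*alpha/pi)
= sqrt(2 * 2.559 / pi)
= 1.276366
A = sqrt(1.276366)
= 1.1298

1.1298


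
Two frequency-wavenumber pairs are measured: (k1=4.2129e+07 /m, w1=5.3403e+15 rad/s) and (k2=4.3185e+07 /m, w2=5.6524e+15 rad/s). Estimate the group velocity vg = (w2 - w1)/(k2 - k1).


vg = (w2 - w1) / (k2 - k1)
= (5.6524e+15 - 5.3403e+15) / (4.3185e+07 - 4.2129e+07)
= 3.1210e+14 / 1.0560e+06
= 2.9555e+08 m/s

2.9555e+08


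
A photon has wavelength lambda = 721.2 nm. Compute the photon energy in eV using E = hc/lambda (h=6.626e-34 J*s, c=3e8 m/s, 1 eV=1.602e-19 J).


E = hc / lambda
= (6.626e-34)(3e8) / (721.2e-9)
= 1.9878e-25 / 7.2120e-07
= 2.7562e-19 J
Converting to eV: 2.7562e-19 / 1.602e-19
= 1.7205 eV

1.7205


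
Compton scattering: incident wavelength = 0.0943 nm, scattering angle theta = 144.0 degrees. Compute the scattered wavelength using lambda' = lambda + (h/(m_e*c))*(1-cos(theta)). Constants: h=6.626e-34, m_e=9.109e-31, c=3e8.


Compton wavelength: h/(m_e*c) = 2.4247e-12 m
d_lambda = 2.4247e-12 * (1 - cos(144.0 deg))
= 2.4247e-12 * 1.809017
= 4.3863e-12 m = 0.004386 nm
lambda' = 0.0943 + 0.004386
= 0.098686 nm

0.098686


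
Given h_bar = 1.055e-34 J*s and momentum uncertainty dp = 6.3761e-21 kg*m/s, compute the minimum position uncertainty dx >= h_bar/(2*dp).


dx = h_bar / (2 * dp)
= 1.055e-34 / (2 * 6.3761e-21)
= 1.055e-34 / 1.2752e-20
= 8.2731e-15 m

8.2731e-15


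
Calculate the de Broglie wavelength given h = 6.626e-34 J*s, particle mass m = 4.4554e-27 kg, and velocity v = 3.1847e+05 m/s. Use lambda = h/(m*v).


lambda = h / (m * v)
= 6.626e-34 / (4.4554e-27 * 3.1847e+05)
= 6.626e-34 / 1.4189e-21
= 4.6698e-13 m

4.6698e-13


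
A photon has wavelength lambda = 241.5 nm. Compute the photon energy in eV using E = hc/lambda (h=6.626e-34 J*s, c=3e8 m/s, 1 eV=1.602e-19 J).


E = hc / lambda
= (6.626e-34)(3e8) / (241.5e-9)
= 1.9878e-25 / 2.4150e-07
= 8.2311e-19 J
Converting to eV: 8.2311e-19 / 1.602e-19
= 5.138 eV

5.138


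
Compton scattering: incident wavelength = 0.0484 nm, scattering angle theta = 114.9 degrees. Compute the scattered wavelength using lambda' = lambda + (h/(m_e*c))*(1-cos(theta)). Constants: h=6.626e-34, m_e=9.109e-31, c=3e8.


Compton wavelength: h/(m_e*c) = 2.4247e-12 m
d_lambda = 2.4247e-12 * (1 - cos(114.9 deg))
= 2.4247e-12 * 1.421036
= 3.4456e-12 m = 0.003446 nm
lambda' = 0.0484 + 0.003446
= 0.051846 nm

0.051846


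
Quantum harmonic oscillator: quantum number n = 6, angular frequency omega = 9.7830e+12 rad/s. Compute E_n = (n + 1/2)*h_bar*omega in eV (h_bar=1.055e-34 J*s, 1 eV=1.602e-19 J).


E = (n + 1/2) * h_bar * omega
= (6 + 0.5) * 1.055e-34 * 9.7830e+12
= 6.5 * 1.0321e-21
= 6.7087e-21 J
= 0.0419 eV

0.0419


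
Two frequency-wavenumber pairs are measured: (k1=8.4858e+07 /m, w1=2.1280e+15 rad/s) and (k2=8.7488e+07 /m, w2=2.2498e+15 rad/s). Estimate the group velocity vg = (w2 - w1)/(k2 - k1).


vg = (w2 - w1) / (k2 - k1)
= (2.2498e+15 - 2.1280e+15) / (8.7488e+07 - 8.4858e+07)
= 1.2180e+14 / 2.6300e+06
= 4.6312e+07 m/s

4.6312e+07


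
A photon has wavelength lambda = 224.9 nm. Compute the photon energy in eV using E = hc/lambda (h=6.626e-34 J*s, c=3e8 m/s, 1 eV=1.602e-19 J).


E = hc / lambda
= (6.626e-34)(3e8) / (224.9e-9)
= 1.9878e-25 / 2.2490e-07
= 8.8386e-19 J
Converting to eV: 8.8386e-19 / 1.602e-19
= 5.5172 eV

5.5172


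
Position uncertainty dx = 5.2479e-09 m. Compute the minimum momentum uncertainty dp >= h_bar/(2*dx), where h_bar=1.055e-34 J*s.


dp = h_bar / (2 * dx)
= 1.055e-34 / (2 * 5.2479e-09)
= 1.055e-34 / 1.0496e-08
= 1.0052e-26 kg*m/s

1.0052e-26


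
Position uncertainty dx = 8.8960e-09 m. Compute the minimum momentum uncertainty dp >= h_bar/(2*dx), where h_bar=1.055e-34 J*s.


dp = h_bar / (2 * dx)
= 1.055e-34 / (2 * 8.8960e-09)
= 1.055e-34 / 1.7792e-08
= 5.9296e-27 kg*m/s

5.9296e-27


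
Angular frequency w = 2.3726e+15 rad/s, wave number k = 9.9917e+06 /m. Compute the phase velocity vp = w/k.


vp = w / k
= 2.3726e+15 / 9.9917e+06
= 2.3746e+08 m/s

2.3746e+08


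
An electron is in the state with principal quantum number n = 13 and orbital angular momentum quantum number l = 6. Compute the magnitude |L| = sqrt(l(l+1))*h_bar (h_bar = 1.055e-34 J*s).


L = sqrt(l*(l+1)) * h_bar
= sqrt(6 * 7) * 1.055e-34
= sqrt(42) * 1.055e-34
= 6.4807 * 1.055e-34
= 6.8372e-34 J*s

6.8372e-34


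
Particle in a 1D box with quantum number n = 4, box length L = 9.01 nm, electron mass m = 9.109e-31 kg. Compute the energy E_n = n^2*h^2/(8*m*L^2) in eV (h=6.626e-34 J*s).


E = n^2 * h^2 / (8 * m * L^2)
= 4^2 * (6.626e-34)^2 / (8 * 9.109e-31 * (9.01e-9)^2)
= 16 * 4.3904e-67 / (8 * 9.109e-31 * 8.1180e-17)
= 1.1874e-20 J
= 0.0741 eV

0.0741


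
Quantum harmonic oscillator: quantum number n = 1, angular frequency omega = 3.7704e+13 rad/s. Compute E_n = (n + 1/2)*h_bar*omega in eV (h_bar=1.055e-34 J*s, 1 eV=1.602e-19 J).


E = (n + 1/2) * h_bar * omega
= (1 + 0.5) * 1.055e-34 * 3.7704e+13
= 1.5 * 3.9778e-21
= 5.9667e-21 J
= 0.0372 eV

0.0372


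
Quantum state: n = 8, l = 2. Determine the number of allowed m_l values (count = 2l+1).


m_l ranges from -l to +l in integer steps
So m_l goes from -2 to +2
Count = 2l + 1 = 2*2 + 1
= 5

5


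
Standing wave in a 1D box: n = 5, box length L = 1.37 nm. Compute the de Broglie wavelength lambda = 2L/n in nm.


lambda = 2L / n
= 2 * 1.37 / 5
= 2.74 / 5
= 0.548 nm

0.548


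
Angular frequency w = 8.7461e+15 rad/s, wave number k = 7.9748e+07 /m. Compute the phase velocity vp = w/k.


vp = w / k
= 8.7461e+15 / 7.9748e+07
= 1.0967e+08 m/s

1.0967e+08


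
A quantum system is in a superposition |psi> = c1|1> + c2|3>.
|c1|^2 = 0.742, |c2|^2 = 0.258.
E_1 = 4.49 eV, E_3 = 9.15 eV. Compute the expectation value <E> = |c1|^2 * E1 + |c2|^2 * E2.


<E> = |c1|^2 * E1 + |c2|^2 * E2
= 0.742 * 4.49 + 0.258 * 9.15
= 3.3316 + 2.3607
= 5.6923 eV

5.6923


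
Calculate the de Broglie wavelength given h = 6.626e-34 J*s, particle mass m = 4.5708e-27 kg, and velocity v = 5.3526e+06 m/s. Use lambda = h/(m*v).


lambda = h / (m * v)
= 6.626e-34 / (4.5708e-27 * 5.3526e+06)
= 6.626e-34 / 2.4466e-20
= 2.7083e-14 m

2.7083e-14


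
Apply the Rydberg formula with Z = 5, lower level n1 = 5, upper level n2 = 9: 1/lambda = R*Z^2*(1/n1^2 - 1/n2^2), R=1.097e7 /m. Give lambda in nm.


1/lambda = R * Z^2 * (1/n1^2 - 1/n2^2)
= 1.097e7 * 5^2 * (1/5^2 - 1/9^2)
= 1.097e7 * 25 * (0.04 - 0.012346)
= 7.5842e+06 /m
lambda = 1 / 7.5842e+06
= 131.8531 nm

131.8531


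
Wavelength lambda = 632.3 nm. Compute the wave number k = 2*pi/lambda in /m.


k = 2 * pi / lambda
= 6.2832 / (632.3e-9)
= 6.2832 / 6.3230e-07
= 9.9370e+06 /m

9.9370e+06


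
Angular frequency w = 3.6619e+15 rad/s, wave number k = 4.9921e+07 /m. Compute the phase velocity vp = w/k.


vp = w / k
= 3.6619e+15 / 4.9921e+07
= 7.3354e+07 m/s

7.3354e+07


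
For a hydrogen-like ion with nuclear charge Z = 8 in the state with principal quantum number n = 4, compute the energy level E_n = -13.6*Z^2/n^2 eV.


E_n = -13.6 * Z^2 / n^2
= -13.6 * 8^2 / 4^2
= -13.6 * 64 / 16
= -54.4 eV

-54.4


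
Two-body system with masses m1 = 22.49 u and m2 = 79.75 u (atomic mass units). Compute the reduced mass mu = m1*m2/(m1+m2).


mu = m1 * m2 / (m1 + m2)
= 22.49 * 79.75 / (22.49 + 79.75)
= 1793.5775 / 102.24
= 17.5428 u

17.5428


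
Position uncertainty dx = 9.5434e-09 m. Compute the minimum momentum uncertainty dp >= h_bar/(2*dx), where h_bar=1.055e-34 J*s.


dp = h_bar / (2 * dx)
= 1.055e-34 / (2 * 9.5434e-09)
= 1.055e-34 / 1.9087e-08
= 5.5274e-27 kg*m/s

5.5274e-27


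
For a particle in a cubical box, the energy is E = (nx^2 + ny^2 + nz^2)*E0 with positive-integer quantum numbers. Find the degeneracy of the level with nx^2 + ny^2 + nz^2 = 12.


Enumerate all (nx, ny, nz) with nx^2 + ny^2 + nz^2 = 12:
(2,2,2)
Total degeneracy = 1

1


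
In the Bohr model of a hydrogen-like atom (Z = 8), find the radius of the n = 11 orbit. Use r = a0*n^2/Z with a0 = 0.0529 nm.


r = a0 * n^2 / Z
= 0.0529 * 11^2 / 8
= 0.0529 * 121 / 8
= 0.8001 nm

0.8001


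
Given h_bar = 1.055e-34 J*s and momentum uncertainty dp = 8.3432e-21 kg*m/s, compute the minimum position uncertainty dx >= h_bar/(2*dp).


dx = h_bar / (2 * dp)
= 1.055e-34 / (2 * 8.3432e-21)
= 1.055e-34 / 1.6686e-20
= 6.3225e-15 m

6.3225e-15


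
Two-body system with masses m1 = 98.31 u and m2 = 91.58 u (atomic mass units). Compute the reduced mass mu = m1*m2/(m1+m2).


mu = m1 * m2 / (m1 + m2)
= 98.31 * 91.58 / (98.31 + 91.58)
= 9003.2298 / 189.89
= 47.4129 u

47.4129


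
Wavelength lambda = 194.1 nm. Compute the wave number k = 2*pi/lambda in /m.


k = 2 * pi / lambda
= 6.2832 / (194.1e-9)
= 6.2832 / 1.9410e-07
= 3.2371e+07 /m

3.2371e+07


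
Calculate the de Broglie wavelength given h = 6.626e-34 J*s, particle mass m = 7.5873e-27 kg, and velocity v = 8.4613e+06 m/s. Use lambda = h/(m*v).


lambda = h / (m * v)
= 6.626e-34 / (7.5873e-27 * 8.4613e+06)
= 6.626e-34 / 6.4198e-20
= 1.0321e-14 m

1.0321e-14


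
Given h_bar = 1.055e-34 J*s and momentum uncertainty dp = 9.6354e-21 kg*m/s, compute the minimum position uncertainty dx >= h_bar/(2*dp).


dx = h_bar / (2 * dp)
= 1.055e-34 / (2 * 9.6354e-21)
= 1.055e-34 / 1.9271e-20
= 5.4746e-15 m

5.4746e-15


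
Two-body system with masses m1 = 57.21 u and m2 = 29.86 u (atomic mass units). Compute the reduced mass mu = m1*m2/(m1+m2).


mu = m1 * m2 / (m1 + m2)
= 57.21 * 29.86 / (57.21 + 29.86)
= 1708.2906 / 87.07
= 19.6197 u

19.6197


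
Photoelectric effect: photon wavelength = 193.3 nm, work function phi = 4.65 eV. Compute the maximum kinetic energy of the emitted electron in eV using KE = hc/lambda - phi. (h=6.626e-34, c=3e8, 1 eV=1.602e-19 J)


E_photon = hc / lambda
= (6.626e-34)(3e8) / (193.3e-9)
= 1.0283e-18 J
= 6.4192 eV
KE = E_photon - phi
= 6.4192 - 4.65
= 1.7692 eV

1.7692


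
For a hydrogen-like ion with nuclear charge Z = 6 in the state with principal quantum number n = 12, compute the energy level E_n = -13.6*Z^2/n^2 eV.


E_n = -13.6 * Z^2 / n^2
= -13.6 * 6^2 / 12^2
= -13.6 * 36 / 144
= -3.4 eV

-3.4


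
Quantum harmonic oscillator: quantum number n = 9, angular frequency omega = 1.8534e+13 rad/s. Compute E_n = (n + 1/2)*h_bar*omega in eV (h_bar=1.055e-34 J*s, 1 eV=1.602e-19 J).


E = (n + 1/2) * h_bar * omega
= (9 + 0.5) * 1.055e-34 * 1.8534e+13
= 9.5 * 1.9553e-21
= 1.8576e-20 J
= 0.116 eV

0.116


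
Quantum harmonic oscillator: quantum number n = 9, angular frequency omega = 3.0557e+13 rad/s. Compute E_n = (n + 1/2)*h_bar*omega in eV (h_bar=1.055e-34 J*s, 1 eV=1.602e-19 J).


E = (n + 1/2) * h_bar * omega
= (9 + 0.5) * 1.055e-34 * 3.0557e+13
= 9.5 * 3.2238e-21
= 3.0626e-20 J
= 0.1912 eV

0.1912


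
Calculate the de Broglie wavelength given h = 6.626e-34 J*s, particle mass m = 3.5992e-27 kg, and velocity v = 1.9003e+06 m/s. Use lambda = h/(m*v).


lambda = h / (m * v)
= 6.626e-34 / (3.5992e-27 * 1.9003e+06)
= 6.626e-34 / 6.8396e-21
= 9.6878e-14 m

9.6878e-14


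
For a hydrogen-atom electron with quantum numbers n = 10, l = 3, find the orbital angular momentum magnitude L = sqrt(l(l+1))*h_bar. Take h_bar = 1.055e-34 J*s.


L = sqrt(l*(l+1)) * h_bar
= sqrt(3 * 4) * 1.055e-34
= sqrt(12) * 1.055e-34
= 3.4641 * 1.055e-34
= 3.6546e-34 J*s

3.6546e-34


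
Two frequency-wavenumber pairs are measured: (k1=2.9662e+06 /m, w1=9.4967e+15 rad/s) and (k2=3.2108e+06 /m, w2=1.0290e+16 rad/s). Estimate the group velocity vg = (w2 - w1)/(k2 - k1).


vg = (w2 - w1) / (k2 - k1)
= (1.0290e+16 - 9.4967e+15) / (3.2108e+06 - 2.9662e+06)
= 7.9330e+14 / 2.4460e+05
= 3.2433e+09 m/s

3.2433e+09


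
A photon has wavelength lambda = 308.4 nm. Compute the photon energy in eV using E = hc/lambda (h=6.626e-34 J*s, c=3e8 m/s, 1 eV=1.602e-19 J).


E = hc / lambda
= (6.626e-34)(3e8) / (308.4e-9)
= 1.9878e-25 / 3.0840e-07
= 6.4455e-19 J
Converting to eV: 6.4455e-19 / 1.602e-19
= 4.0234 eV

4.0234


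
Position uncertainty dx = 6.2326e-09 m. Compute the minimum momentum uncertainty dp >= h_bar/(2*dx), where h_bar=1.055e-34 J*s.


dp = h_bar / (2 * dx)
= 1.055e-34 / (2 * 6.2326e-09)
= 1.055e-34 / 1.2465e-08
= 8.4636e-27 kg*m/s

8.4636e-27


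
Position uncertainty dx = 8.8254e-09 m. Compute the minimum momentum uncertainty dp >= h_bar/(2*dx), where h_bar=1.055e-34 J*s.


dp = h_bar / (2 * dx)
= 1.055e-34 / (2 * 8.8254e-09)
= 1.055e-34 / 1.7651e-08
= 5.9771e-27 kg*m/s

5.9771e-27


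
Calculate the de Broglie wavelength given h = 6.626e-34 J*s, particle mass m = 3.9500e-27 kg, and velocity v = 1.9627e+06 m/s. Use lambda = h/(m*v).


lambda = h / (m * v)
= 6.626e-34 / (3.9500e-27 * 1.9627e+06)
= 6.626e-34 / 7.7527e-21
= 8.5467e-14 m

8.5467e-14


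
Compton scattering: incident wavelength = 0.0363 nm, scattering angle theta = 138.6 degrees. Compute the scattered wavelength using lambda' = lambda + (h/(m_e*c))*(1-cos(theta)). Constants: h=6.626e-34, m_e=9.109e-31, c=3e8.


Compton wavelength: h/(m_e*c) = 2.4247e-12 m
d_lambda = 2.4247e-12 * (1 - cos(138.6 deg))
= 2.4247e-12 * 1.750111
= 4.2435e-12 m = 0.004244 nm
lambda' = 0.0363 + 0.004244
= 0.040544 nm

0.040544


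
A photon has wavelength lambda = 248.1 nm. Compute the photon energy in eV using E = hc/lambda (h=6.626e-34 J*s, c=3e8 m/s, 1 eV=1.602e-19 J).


E = hc / lambda
= (6.626e-34)(3e8) / (248.1e-9)
= 1.9878e-25 / 2.4810e-07
= 8.0121e-19 J
Converting to eV: 8.0121e-19 / 1.602e-19
= 5.0013 eV

5.0013


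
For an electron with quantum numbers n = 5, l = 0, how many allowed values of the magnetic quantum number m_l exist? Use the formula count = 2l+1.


m_l ranges from -l to +l in integer steps
So m_l goes from -0 to +0
Count = 2l + 1 = 2*0 + 1
= 1

1


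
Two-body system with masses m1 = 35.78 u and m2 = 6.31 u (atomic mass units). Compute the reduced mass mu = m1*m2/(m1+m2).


mu = m1 * m2 / (m1 + m2)
= 35.78 * 6.31 / (35.78 + 6.31)
= 225.7718 / 42.09
= 5.364 u

5.364


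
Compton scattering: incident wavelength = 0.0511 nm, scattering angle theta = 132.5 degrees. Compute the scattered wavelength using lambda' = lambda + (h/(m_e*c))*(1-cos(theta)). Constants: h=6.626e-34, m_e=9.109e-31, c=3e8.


Compton wavelength: h/(m_e*c) = 2.4247e-12 m
d_lambda = 2.4247e-12 * (1 - cos(132.5 deg))
= 2.4247e-12 * 1.67559
= 4.0628e-12 m = 0.004063 nm
lambda' = 0.0511 + 0.004063
= 0.055163 nm

0.055163


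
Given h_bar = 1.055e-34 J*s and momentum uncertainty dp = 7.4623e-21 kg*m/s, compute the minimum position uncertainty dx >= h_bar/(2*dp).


dx = h_bar / (2 * dp)
= 1.055e-34 / (2 * 7.4623e-21)
= 1.055e-34 / 1.4925e-20
= 7.0689e-15 m

7.0689e-15


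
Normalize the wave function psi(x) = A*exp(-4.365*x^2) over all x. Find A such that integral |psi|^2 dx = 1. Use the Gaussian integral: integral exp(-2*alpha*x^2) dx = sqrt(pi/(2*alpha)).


integral |psi|^2 dx = A^2 * sqrt(pi/(2*alpha)) = 1
A^2 = sqrt(2*alpha/pi)
= sqrt(2 * 4.365 / pi)
= 1.666987
A = sqrt(1.666987)
= 1.2911

1.2911


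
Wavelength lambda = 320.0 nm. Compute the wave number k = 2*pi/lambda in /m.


k = 2 * pi / lambda
= 6.2832 / (320.0e-9)
= 6.2832 / 3.2000e-07
= 1.9635e+07 /m

1.9635e+07


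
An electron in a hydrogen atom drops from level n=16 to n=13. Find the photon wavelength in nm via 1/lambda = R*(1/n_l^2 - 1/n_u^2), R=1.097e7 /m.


1/lambda = R * (1/n_l^2 - 1/n_u^2)
= 1.097e7 * (1/13^2 - 1/16^2)
= 1.097e7 * (0.005917 - 0.003906)
= 1.097e7 * 0.002011
= 2.2060e+04 /m
lambda = 1 / 2.2060e+04 = 45331.573 nm

45331.573


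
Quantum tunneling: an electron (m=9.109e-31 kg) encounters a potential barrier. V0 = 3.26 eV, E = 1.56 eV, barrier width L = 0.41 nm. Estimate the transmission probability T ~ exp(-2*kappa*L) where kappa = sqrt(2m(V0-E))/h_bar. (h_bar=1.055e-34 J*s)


V0 - E = 1.7 eV = 2.7234e-19 J
kappa = sqrt(2 * m * (V0-E)) / h_bar
= sqrt(2 * 9.109e-31 * 2.7234e-19) / 1.055e-34
= 6.6766e+09 /m
2*kappa*L = 2 * 6.6766e+09 * 0.41e-9
= 5.4748
T = exp(-5.4748) = 4.191109e-03

4.191109e-03


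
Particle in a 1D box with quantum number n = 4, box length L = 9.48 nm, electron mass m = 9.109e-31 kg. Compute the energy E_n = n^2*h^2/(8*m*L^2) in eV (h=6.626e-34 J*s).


E = n^2 * h^2 / (8 * m * L^2)
= 4^2 * (6.626e-34)^2 / (8 * 9.109e-31 * (9.48e-9)^2)
= 16 * 4.3904e-67 / (8 * 9.109e-31 * 8.9870e-17)
= 1.0726e-20 J
= 0.067 eV

0.067


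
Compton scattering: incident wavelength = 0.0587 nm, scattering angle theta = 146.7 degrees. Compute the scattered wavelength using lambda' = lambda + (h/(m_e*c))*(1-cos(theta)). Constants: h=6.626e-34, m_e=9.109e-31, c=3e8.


Compton wavelength: h/(m_e*c) = 2.4247e-12 m
d_lambda = 2.4247e-12 * (1 - cos(146.7 deg))
= 2.4247e-12 * 1.835807
= 4.4513e-12 m = 0.004451 nm
lambda' = 0.0587 + 0.004451
= 0.063151 nm

0.063151


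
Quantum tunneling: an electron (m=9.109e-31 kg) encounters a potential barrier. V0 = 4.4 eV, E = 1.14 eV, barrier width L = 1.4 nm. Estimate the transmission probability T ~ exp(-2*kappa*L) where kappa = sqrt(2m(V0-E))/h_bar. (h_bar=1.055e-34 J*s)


V0 - E = 3.26 eV = 5.2225e-19 J
kappa = sqrt(2 * m * (V0-E)) / h_bar
= sqrt(2 * 9.109e-31 * 5.2225e-19) / 1.055e-34
= 9.2457e+09 /m
2*kappa*L = 2 * 9.2457e+09 * 1.4e-9
= 25.8878
T = exp(-25.8878) = 5.715441e-12

5.715441e-12


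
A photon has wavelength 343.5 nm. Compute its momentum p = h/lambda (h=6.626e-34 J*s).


p = h / lambda
= 6.626e-34 / (343.5e-9)
= 6.626e-34 / 3.4350e-07
= 1.9290e-27 kg*m/s

1.9290e-27


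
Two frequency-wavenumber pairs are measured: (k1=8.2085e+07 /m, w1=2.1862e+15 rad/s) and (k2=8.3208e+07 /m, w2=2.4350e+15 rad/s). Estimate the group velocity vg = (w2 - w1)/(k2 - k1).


vg = (w2 - w1) / (k2 - k1)
= (2.4350e+15 - 2.1862e+15) / (8.3208e+07 - 8.2085e+07)
= 2.4880e+14 / 1.1230e+06
= 2.2155e+08 m/s

2.2155e+08


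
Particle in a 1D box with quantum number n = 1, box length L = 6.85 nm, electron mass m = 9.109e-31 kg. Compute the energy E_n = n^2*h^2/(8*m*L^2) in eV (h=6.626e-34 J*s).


E = n^2 * h^2 / (8 * m * L^2)
= 1^2 * (6.626e-34)^2 / (8 * 9.109e-31 * (6.85e-9)^2)
= 1 * 4.3904e-67 / (8 * 9.109e-31 * 4.6922e-17)
= 1.2840e-21 J
= 0.008 eV

0.008


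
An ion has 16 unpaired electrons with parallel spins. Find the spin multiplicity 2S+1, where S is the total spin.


Total spin S = N * (1/2) = 16 * 0.5 = 8.0
Spin multiplicity = 2S + 1
= 2 * 8.0 + 1
= 17

17


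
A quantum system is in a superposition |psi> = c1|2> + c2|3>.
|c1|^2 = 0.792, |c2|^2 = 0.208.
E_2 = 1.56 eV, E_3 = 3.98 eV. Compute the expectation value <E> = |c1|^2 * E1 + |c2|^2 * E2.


<E> = |c1|^2 * E1 + |c2|^2 * E2
= 0.792 * 1.56 + 0.208 * 3.98
= 1.2355 + 0.8278
= 2.0634 eV

2.0634


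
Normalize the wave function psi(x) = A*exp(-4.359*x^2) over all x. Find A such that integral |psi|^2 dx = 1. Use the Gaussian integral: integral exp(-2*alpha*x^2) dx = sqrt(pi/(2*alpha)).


integral |psi|^2 dx = A^2 * sqrt(pi/(2*alpha)) = 1
A^2 = sqrt(2*alpha/pi)
= sqrt(2 * 4.359 / pi)
= 1.665841
A = sqrt(1.665841)
= 1.2907

1.2907


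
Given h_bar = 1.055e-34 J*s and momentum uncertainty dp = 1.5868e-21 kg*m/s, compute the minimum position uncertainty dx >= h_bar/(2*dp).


dx = h_bar / (2 * dp)
= 1.055e-34 / (2 * 1.5868e-21)
= 1.055e-34 / 3.1736e-21
= 3.3243e-14 m

3.3243e-14


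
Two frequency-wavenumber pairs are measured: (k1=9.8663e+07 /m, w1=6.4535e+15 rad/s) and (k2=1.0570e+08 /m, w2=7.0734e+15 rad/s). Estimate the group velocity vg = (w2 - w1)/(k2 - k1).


vg = (w2 - w1) / (k2 - k1)
= (7.0734e+15 - 6.4535e+15) / (1.0570e+08 - 9.8663e+07)
= 6.1990e+14 / 7.0370e+06
= 8.8092e+07 m/s

8.8092e+07


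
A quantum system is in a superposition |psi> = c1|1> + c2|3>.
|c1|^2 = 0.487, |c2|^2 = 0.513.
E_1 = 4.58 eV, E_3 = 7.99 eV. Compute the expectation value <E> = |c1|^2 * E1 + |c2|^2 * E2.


<E> = |c1|^2 * E1 + |c2|^2 * E2
= 0.487 * 4.58 + 0.513 * 7.99
= 2.2305 + 4.0989
= 6.3293 eV

6.3293


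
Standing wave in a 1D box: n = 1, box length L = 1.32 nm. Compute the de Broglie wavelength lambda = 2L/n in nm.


lambda = 2L / n
= 2 * 1.32 / 1
= 2.64 / 1
= 2.64 nm

2.64


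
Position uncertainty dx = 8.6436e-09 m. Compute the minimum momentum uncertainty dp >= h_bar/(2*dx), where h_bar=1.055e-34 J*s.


dp = h_bar / (2 * dx)
= 1.055e-34 / (2 * 8.6436e-09)
= 1.055e-34 / 1.7287e-08
= 6.1028e-27 kg*m/s

6.1028e-27


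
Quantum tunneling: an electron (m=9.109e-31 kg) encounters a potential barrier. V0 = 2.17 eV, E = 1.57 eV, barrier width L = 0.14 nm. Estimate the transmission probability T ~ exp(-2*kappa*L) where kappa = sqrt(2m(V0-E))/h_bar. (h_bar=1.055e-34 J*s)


V0 - E = 0.6 eV = 9.6120e-20 J
kappa = sqrt(2 * m * (V0-E)) / h_bar
= sqrt(2 * 9.109e-31 * 9.6120e-20) / 1.055e-34
= 3.9665e+09 /m
2*kappa*L = 2 * 3.9665e+09 * 0.14e-9
= 1.1106
T = exp(-1.1106) = 3.293570e-01

3.293570e-01


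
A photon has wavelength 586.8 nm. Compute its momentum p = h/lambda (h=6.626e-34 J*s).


p = h / lambda
= 6.626e-34 / (586.8e-9)
= 6.626e-34 / 5.8680e-07
= 1.1292e-27 kg*m/s

1.1292e-27


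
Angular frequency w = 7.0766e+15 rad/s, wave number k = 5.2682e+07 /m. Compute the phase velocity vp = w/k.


vp = w / k
= 7.0766e+15 / 5.2682e+07
= 1.3433e+08 m/s

1.3433e+08


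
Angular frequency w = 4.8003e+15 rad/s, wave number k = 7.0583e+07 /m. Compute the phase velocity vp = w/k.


vp = w / k
= 4.8003e+15 / 7.0583e+07
= 6.8009e+07 m/s

6.8009e+07


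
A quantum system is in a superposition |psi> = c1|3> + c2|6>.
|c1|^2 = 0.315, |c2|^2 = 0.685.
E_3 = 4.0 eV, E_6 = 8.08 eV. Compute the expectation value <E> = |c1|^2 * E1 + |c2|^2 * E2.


<E> = |c1|^2 * E1 + |c2|^2 * E2
= 0.315 * 4.0 + 0.685 * 8.08
= 1.26 + 5.5348
= 6.7948 eV

6.7948


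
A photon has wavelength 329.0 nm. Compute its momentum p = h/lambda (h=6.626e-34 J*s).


p = h / lambda
= 6.626e-34 / (329.0e-9)
= 6.626e-34 / 3.2900e-07
= 2.0140e-27 kg*m/s

2.0140e-27


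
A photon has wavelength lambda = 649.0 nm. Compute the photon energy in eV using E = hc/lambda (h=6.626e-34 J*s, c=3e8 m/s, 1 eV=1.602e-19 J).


E = hc / lambda
= (6.626e-34)(3e8) / (649.0e-9)
= 1.9878e-25 / 6.4900e-07
= 3.0629e-19 J
Converting to eV: 3.0629e-19 / 1.602e-19
= 1.9119 eV

1.9119


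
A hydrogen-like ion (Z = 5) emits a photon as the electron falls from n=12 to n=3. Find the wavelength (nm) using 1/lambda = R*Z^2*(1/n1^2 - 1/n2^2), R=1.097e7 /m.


1/lambda = R * Z^2 * (1/n1^2 - 1/n2^2)
= 1.097e7 * 5^2 * (1/3^2 - 1/12^2)
= 1.097e7 * 25 * (0.111111 - 0.006944)
= 2.8568e+07 /m
lambda = 1 / 2.8568e+07
= 35.0046 nm

35.0046


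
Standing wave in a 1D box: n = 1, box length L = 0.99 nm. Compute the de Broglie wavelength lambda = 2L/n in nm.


lambda = 2L / n
= 2 * 0.99 / 1
= 1.98 / 1
= 1.98 nm

1.98


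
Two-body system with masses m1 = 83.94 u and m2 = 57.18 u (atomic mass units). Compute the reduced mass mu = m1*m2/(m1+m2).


mu = m1 * m2 / (m1 + m2)
= 83.94 * 57.18 / (83.94 + 57.18)
= 4799.6892 / 141.12
= 34.0114 u

34.0114


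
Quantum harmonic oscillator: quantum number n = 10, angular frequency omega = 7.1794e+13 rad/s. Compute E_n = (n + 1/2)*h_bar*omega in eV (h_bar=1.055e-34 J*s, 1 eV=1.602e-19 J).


E = (n + 1/2) * h_bar * omega
= (10 + 0.5) * 1.055e-34 * 7.1794e+13
= 10.5 * 7.5743e-21
= 7.9530e-20 J
= 0.4964 eV

0.4964


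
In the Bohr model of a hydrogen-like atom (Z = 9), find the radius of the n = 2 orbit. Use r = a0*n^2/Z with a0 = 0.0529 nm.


r = a0 * n^2 / Z
= 0.0529 * 2^2 / 9
= 0.0529 * 4 / 9
= 0.0235 nm

0.0235


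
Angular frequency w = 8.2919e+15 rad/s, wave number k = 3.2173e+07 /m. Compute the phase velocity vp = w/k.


vp = w / k
= 8.2919e+15 / 3.2173e+07
= 2.5773e+08 m/s

2.5773e+08


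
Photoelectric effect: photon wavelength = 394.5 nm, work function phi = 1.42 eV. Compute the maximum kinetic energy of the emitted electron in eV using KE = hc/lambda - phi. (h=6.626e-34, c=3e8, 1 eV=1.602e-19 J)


E_photon = hc / lambda
= (6.626e-34)(3e8) / (394.5e-9)
= 5.0388e-19 J
= 3.1453 eV
KE = E_photon - phi
= 3.1453 - 1.42
= 1.7253 eV

1.7253


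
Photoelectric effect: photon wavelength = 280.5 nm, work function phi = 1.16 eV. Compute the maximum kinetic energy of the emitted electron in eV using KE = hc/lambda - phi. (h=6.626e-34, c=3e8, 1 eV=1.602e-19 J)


E_photon = hc / lambda
= (6.626e-34)(3e8) / (280.5e-9)
= 7.0866e-19 J
= 4.4236 eV
KE = E_photon - phi
= 4.4236 - 1.16
= 3.2636 eV

3.2636


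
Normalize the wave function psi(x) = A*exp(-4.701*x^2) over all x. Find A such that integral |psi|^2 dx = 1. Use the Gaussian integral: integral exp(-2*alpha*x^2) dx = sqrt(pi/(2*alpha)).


integral |psi|^2 dx = A^2 * sqrt(pi/(2*alpha)) = 1
A^2 = sqrt(2*alpha/pi)
= sqrt(2 * 4.701 / pi)
= 1.729957
A = sqrt(1.729957)
= 1.3153

1.3153


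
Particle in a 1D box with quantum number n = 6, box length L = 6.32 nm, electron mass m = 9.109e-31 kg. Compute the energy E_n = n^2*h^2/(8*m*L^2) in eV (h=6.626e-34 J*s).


E = n^2 * h^2 / (8 * m * L^2)
= 6^2 * (6.626e-34)^2 / (8 * 9.109e-31 * (6.32e-9)^2)
= 36 * 4.3904e-67 / (8 * 9.109e-31 * 3.9942e-17)
= 5.4301e-20 J
= 0.339 eV

0.339


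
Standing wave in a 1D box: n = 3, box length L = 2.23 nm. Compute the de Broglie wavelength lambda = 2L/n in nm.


lambda = 2L / n
= 2 * 2.23 / 3
= 4.46 / 3
= 1.4867 nm

1.4867


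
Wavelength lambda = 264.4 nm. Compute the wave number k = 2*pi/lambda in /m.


k = 2 * pi / lambda
= 6.2832 / (264.4e-9)
= 6.2832 / 2.6440e-07
= 2.3764e+07 /m

2.3764e+07


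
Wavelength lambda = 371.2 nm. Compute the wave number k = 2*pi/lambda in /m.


k = 2 * pi / lambda
= 6.2832 / (371.2e-9)
= 6.2832 / 3.7120e-07
= 1.6927e+07 /m

1.6927e+07


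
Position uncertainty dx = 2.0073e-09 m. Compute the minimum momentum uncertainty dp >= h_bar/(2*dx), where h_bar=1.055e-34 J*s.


dp = h_bar / (2 * dx)
= 1.055e-34 / (2 * 2.0073e-09)
= 1.055e-34 / 4.0146e-09
= 2.6279e-26 kg*m/s

2.6279e-26


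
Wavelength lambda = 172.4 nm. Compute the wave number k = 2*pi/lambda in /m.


k = 2 * pi / lambda
= 6.2832 / (172.4e-9)
= 6.2832 / 1.7240e-07
= 3.6445e+07 /m

3.6445e+07


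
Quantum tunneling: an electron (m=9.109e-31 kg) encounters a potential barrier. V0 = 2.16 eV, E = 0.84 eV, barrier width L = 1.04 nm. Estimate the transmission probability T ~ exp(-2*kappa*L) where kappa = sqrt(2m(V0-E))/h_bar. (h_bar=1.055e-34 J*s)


V0 - E = 1.32 eV = 2.1146e-19 J
kappa = sqrt(2 * m * (V0-E)) / h_bar
= sqrt(2 * 9.109e-31 * 2.1146e-19) / 1.055e-34
= 5.8832e+09 /m
2*kappa*L = 2 * 5.8832e+09 * 1.04e-9
= 12.2371
T = exp(-12.2371) = 4.847117e-06

4.847117e-06


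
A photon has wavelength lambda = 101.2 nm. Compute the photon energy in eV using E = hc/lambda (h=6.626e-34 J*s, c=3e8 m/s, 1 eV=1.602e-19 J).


E = hc / lambda
= (6.626e-34)(3e8) / (101.2e-9)
= 1.9878e-25 / 1.0120e-07
= 1.9642e-18 J
Converting to eV: 1.9642e-18 / 1.602e-19
= 12.2611 eV

12.2611


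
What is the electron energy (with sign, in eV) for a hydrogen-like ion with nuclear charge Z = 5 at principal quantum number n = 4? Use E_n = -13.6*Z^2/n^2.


E_n = -13.6 * Z^2 / n^2
= -13.6 * 5^2 / 4^2
= -13.6 * 25 / 16
= -21.25 eV

-21.25


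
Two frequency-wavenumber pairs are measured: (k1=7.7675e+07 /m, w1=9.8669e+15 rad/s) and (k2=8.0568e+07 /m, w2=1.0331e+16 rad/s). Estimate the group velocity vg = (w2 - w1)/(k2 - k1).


vg = (w2 - w1) / (k2 - k1)
= (1.0331e+16 - 9.8669e+15) / (8.0568e+07 - 7.7675e+07)
= 4.6410e+14 / 2.8930e+06
= 1.6042e+08 m/s

1.6042e+08


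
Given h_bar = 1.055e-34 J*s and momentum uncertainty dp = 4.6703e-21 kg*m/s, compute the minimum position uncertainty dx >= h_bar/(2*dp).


dx = h_bar / (2 * dp)
= 1.055e-34 / (2 * 4.6703e-21)
= 1.055e-34 / 9.3406e-21
= 1.1295e-14 m

1.1295e-14


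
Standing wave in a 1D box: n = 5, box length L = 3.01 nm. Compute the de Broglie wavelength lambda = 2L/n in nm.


lambda = 2L / n
= 2 * 3.01 / 5
= 6.02 / 5
= 1.204 nm

1.204


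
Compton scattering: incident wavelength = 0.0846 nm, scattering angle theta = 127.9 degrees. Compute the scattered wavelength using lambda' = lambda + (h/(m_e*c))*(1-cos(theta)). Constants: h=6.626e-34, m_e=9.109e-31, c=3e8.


Compton wavelength: h/(m_e*c) = 2.4247e-12 m
d_lambda = 2.4247e-12 * (1 - cos(127.9 deg))
= 2.4247e-12 * 1.614285
= 3.9142e-12 m = 0.003914 nm
lambda' = 0.0846 + 0.003914
= 0.088514 nm

0.088514


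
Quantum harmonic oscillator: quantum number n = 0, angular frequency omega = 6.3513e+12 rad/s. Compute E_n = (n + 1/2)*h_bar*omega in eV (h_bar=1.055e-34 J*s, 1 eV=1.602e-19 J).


E = (n + 1/2) * h_bar * omega
= (0 + 0.5) * 1.055e-34 * 6.3513e+12
= 0.5 * 6.7006e-22
= 3.3503e-22 J
= 0.0021 eV

0.0021


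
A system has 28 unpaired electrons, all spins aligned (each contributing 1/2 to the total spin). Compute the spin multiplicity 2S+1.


Total spin S = N * (1/2) = 28 * 0.5 = 14.0
Spin multiplicity = 2S + 1
= 2 * 14.0 + 1
= 29

29


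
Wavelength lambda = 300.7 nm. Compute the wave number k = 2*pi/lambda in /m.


k = 2 * pi / lambda
= 6.2832 / (300.7e-9)
= 6.2832 / 3.0070e-07
= 2.0895e+07 /m

2.0895e+07


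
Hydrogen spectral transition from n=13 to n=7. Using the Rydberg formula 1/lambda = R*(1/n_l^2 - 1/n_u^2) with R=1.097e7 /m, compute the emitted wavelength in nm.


1/lambda = R * (1/n_l^2 - 1/n_u^2)
= 1.097e7 * (1/7^2 - 1/13^2)
= 1.097e7 * (0.020408 - 0.005917)
= 1.097e7 * 0.014491
= 1.5897e+05 /m
lambda = 1 / 1.5897e+05 = 6290.6411 nm

6290.6411


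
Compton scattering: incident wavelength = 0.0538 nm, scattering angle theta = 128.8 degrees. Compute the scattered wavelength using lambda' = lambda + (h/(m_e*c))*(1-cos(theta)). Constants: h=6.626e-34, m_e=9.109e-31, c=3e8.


Compton wavelength: h/(m_e*c) = 2.4247e-12 m
d_lambda = 2.4247e-12 * (1 - cos(128.8 deg))
= 2.4247e-12 * 1.626604
= 3.9440e-12 m = 0.003944 nm
lambda' = 0.0538 + 0.003944
= 0.057744 nm

0.057744


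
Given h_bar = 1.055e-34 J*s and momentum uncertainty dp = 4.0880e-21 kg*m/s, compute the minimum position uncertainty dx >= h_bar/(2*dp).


dx = h_bar / (2 * dp)
= 1.055e-34 / (2 * 4.0880e-21)
= 1.055e-34 / 8.1760e-21
= 1.2904e-14 m

1.2904e-14


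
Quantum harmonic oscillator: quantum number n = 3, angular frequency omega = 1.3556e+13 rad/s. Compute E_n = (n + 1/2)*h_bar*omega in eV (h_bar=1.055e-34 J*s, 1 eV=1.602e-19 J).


E = (n + 1/2) * h_bar * omega
= (3 + 0.5) * 1.055e-34 * 1.3556e+13
= 3.5 * 1.4302e-21
= 5.0056e-21 J
= 0.0312 eV

0.0312


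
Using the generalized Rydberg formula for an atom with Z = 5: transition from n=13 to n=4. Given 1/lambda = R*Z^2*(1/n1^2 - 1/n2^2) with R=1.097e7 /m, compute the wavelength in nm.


1/lambda = R * Z^2 * (1/n1^2 - 1/n2^2)
= 1.097e7 * 5^2 * (1/4^2 - 1/13^2)
= 1.097e7 * 25 * (0.0625 - 0.005917)
= 1.5518e+07 /m
lambda = 1 / 1.5518e+07
= 64.4419 nm

64.4419


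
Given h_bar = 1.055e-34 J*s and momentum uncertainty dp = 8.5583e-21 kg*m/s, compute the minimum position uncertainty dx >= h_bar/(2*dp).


dx = h_bar / (2 * dp)
= 1.055e-34 / (2 * 8.5583e-21)
= 1.055e-34 / 1.7117e-20
= 6.1636e-15 m

6.1636e-15


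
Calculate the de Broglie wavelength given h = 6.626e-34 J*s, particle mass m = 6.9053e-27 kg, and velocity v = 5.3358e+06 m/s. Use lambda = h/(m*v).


lambda = h / (m * v)
= 6.626e-34 / (6.9053e-27 * 5.3358e+06)
= 6.626e-34 / 3.6845e-20
= 1.7983e-14 m

1.7983e-14


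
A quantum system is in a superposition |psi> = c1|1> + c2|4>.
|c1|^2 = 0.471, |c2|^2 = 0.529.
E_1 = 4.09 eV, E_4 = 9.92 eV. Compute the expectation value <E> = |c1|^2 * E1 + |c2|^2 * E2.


<E> = |c1|^2 * E1 + |c2|^2 * E2
= 0.471 * 4.09 + 0.529 * 9.92
= 1.9264 + 5.2477
= 7.1741 eV

7.1741
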